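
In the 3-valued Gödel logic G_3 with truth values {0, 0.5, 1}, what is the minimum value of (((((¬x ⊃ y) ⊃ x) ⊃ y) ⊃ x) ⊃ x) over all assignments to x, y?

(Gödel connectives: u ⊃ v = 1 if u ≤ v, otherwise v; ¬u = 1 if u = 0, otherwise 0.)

0.00

The minimum is attained at x = 0, y = 0:
  ¬x: Gödel ¬ of 0 = 1 (operand is 0)
  (¬x ⊃ y): 1 > 0, so result = 0
  ((¬x ⊃ y) ⊃ x): 0 ≤ 0, so result = 1
  (((¬x ⊃ y) ⊃ x) ⊃ y): 1 > 0, so result = 0
  ((((¬x ⊃ y) ⊃ x) ⊃ y) ⊃ x): 0 ≤ 0, so result = 1
  (((((¬x ⊃ y) ⊃ x) ⊃ y) ⊃ x) ⊃ x): 1 > 0, so result = 0
Checking all 9 assignments confirms none give a value below 0.00.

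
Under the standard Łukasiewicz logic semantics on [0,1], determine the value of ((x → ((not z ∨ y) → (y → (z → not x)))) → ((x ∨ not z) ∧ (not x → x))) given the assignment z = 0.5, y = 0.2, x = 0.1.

0.20

not z: Łukasiewicz ¬ gives 1 − 0.5 = 0.5
(not z ∨ y) = max(0.5, 0.2) = 0.5
not x: Łukasiewicz ¬ gives 1 − 0.1 = 0.9
(z → not x): min(1, 1 − 0.5 + 0.9) = 1
(y → (z → not x)): min(1, 1 − 0.2 + 1) = 1
((not z ∨ y) → (y → (z → not x))): min(1, 1 − 0.5 + 1) = 1
(x → ((not z ∨ y) → (y → (z → not x)))): min(1, 1 − 0.1 + 1) = 1
not z: Łukasiewicz ¬ gives 1 − 0.5 = 0.5
(x ∨ not z) = max(0.1, 0.5) = 0.5
not x: Łukasiewicz ¬ gives 1 − 0.1 = 0.9
(not x → x): min(1, 1 − 0.9 + 0.1) = 0.2
((x ∨ not z) ∧ (not x → x)) = min(0.5, 0.2) = 0.2
((x → ((not z ∨ y) → (y → (z → not x)))) → ((x ∨ not z) ∧ (not x → x))): min(1, 1 − 1 + 0.2) = 0.2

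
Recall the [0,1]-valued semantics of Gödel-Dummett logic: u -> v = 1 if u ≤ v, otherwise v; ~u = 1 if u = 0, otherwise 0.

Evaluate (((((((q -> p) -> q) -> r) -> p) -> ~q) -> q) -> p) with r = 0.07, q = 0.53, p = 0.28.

0.28

(q -> p): 0.53 > 0.28, so result = 0.28
((q -> p) -> q): 0.28 ≤ 0.53, so result = 1
(((q -> p) -> q) -> r): 1 > 0.07, so result = 0.07
((((q -> p) -> q) -> r) -> p): 0.07 ≤ 0.28, so result = 1
~q: Gödel ¬ of 0.53 = 0 (operand ≠ 0)
(((((q -> p) -> q) -> r) -> p) -> ~q): 1 > 0, so result = 0
((((((q -> p) -> q) -> r) -> p) -> ~q) -> q): 0 ≤ 0.53, so result = 1
(((((((q -> p) -> q) -> r) -> p) -> ~q) -> q) -> p): 1 > 0.28, so result = 0.28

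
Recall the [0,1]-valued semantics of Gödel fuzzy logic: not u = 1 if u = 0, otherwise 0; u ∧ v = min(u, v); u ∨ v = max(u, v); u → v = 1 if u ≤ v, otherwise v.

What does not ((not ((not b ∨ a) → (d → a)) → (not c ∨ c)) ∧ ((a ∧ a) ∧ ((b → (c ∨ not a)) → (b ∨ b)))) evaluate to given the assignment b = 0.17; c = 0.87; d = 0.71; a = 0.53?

0.00

not b: Gödel ¬ of 0.17 = 0 (operand ≠ 0)
(not b ∨ a) = max(0, 0.53) = 0.53
(d → a): 0.71 > 0.53, so result = 0.53
((not b ∨ a) → (d → a)): 0.53 ≤ 0.53, so result = 1
not ((not b ∨ a) → (d → a)): Gödel ¬ of 1 = 0 (operand ≠ 0)
not c: Gödel ¬ of 0.87 = 0 (operand ≠ 0)
(not c ∨ c) = max(0, 0.87) = 0.87
(not ((not b ∨ a) → (d → a)) → (not c ∨ c)): 0 ≤ 0.87, so result = 1
(a ∧ a) = min(0.53, 0.53) = 0.53
not a: Gödel ¬ of 0.53 = 0 (operand ≠ 0)
(c ∨ not a) = max(0.87, 0) = 0.87
(b → (c ∨ not a)): 0.17 ≤ 0.87, so result = 1
(b ∨ b) = max(0.17, 0.17) = 0.17
((b → (c ∨ not a)) → (b ∨ b)): 1 > 0.17, so result = 0.17
((a ∧ a) ∧ ((b → (c ∨ not a)) → (b ∨ b))) = min(0.53, 0.17) = 0.17
((not ((not b ∨ a) → (d → a)) → (not c ∨ c)) ∧ ((a ∧ a) ∧ ((b → (c ∨ not a)) → (b ∨ b)))) = min(1, 0.17) = 0.17
not ((not ((not b ∨ a) → (d → a)) → (not c ∨ c)) ∧ ((a ∧ a) ∧ ((b → (c ∨ not a)) → (b ∨ b)))): Gödel ¬ of 0.17 = 0 (operand ≠ 0)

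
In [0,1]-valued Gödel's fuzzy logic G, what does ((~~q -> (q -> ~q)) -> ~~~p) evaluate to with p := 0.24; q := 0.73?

1.00

~q: Gödel ¬ of 0.73 = 0 (operand ≠ 0)
~~q: Gödel ¬ of 0 = 1 (operand is 0)
~q: Gödel ¬ of 0.73 = 0 (operand ≠ 0)
(q -> ~q): 0.73 > 0, so result = 0
(~~q -> (q -> ~q)): 1 > 0, so result = 0
~p: Gödel ¬ of 0.24 = 0 (operand ≠ 0)
~~p: Gödel ¬ of 0 = 1 (operand is 0)
~~~p: Gödel ¬ of 1 = 0 (operand ≠ 0)
((~~q -> (q -> ~q)) -> ~~~p): 0 ≤ 0, so result = 1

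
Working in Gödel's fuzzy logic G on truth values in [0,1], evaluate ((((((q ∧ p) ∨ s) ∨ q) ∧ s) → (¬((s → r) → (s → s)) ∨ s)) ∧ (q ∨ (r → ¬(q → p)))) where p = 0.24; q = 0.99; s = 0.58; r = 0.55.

(q ∧ p) = min(0.99, 0.24) = 0.24
((q ∧ p) ∨ s) = max(0.24, 0.58) = 0.58
(((q ∧ p) ∨ s) ∨ q) = max(0.58, 0.99) = 0.99
((((q ∧ p) ∨ s) ∨ q) ∧ s) = min(0.99, 0.58) = 0.58
(s → r): 0.58 > 0.55, so result = 0.55
(s → s): 0.58 ≤ 0.58, so result = 1
((s → r) → (s → s)): 0.55 ≤ 1, so result = 1
¬((s → r) → (s → s)): Gödel ¬ of 1 = 0 (operand ≠ 0)
(¬((s → r) → (s → s)) ∨ s) = max(0, 0.58) = 0.58
(((((q ∧ p) ∨ s) ∨ q) ∧ s) → (¬((s → r) → (s → s)) ∨ s)): 0.58 ≤ 0.58, so result = 1
(q → p): 0.99 > 0.24, so result = 0.24
¬(q → p): Gödel ¬ of 0.24 = 0 (operand ≠ 0)
(r → ¬(q → p)): 0.55 > 0, so result = 0
(q ∨ (r → ¬(q → p))) = max(0.99, 0) = 0.99
((((((q ∧ p) ∨ s) ∨ q) ∧ s) → (¬((s → r) → (s → s)) ∨ s)) ∧ (q ∨ (r → ¬(q → p)))) = min(1, 0.99) = 0.99

0.99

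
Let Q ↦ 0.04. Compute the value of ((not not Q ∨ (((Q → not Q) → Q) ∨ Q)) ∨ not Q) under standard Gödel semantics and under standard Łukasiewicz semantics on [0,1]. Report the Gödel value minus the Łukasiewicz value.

0.04

Gödel evaluation:
  not Q: Gödel ¬ of 0.04 = 0 (operand ≠ 0)
  not not Q: Gödel ¬ of 0 = 1 (operand is 0)
  not Q: Gödel ¬ of 0.04 = 0 (operand ≠ 0)
  (Q → not Q): 0.04 > 0, so result = 0
  ((Q → not Q) → Q): 0 ≤ 0.04, so result = 1
  (((Q → not Q) → Q) ∨ Q) = max(1, 0.04) = 1
  (not not Q ∨ (((Q → not Q) → Q) ∨ Q)) = max(1, 1) = 1
  not Q: Gödel ¬ of 0.04 = 0 (operand ≠ 0)
  ((not not Q ∨ (((Q → not Q) → Q) ∨ Q)) ∨ not Q) = max(1, 0) = 1
  Gödel value = 1
Łukasiewicz evaluation:
  not Q: Łukasiewicz ¬ gives 1 − 0.04 = 0.96
  not not Q: Łukasiewicz ¬ gives 1 − 0.96 = 0.04
  not Q: Łukasiewicz ¬ gives 1 − 0.04 = 0.96
  (Q → not Q): min(1, 1 − 0.04 + 0.96) = 1
  ((Q → not Q) → Q): min(1, 1 − 1 + 0.04) = 0.04
  (((Q → not Q) → Q) ∨ Q) = max(0.04, 0.04) = 0.04
  (not not Q ∨ (((Q → not Q) → Q) ∨ Q)) = max(0.04, 0.04) = 0.04
  not Q: Łukasiewicz ¬ gives 1 − 0.04 = 0.96
  ((not not Q ∨ (((Q → not Q) → Q) ∨ Q)) ∨ not Q) = max(0.04, 0.96) = 0.96
  Łukasiewicz value = 0.96
Difference: 1 − 0.96 = 0.04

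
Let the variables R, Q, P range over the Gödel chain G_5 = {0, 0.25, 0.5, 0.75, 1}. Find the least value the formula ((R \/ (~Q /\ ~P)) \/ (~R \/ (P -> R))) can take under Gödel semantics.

0.25

The minimum is attained at R = 0.25, Q = 0, P = 0.5:
  ~Q: Gödel ¬ of 0 = 1 (operand is 0)
  ~P: Gödel ¬ of 0.5 = 0 (operand ≠ 0)
  (~Q /\ ~P) = min(1, 0) = 0
  (R \/ (~Q /\ ~P)) = max(0.25, 0) = 0.25
  ~R: Gödel ¬ of 0.25 = 0 (operand ≠ 0)
  (P -> R): 0.5 > 0.25, so result = 0.25
  (~R \/ (P -> R)) = max(0, 0.25) = 0.25
  ((R \/ (~Q /\ ~P)) \/ (~R \/ (P -> R))) = max(0.25, 0.25) = 0.25
Checking all 125 assignments confirms none give a value below 0.25.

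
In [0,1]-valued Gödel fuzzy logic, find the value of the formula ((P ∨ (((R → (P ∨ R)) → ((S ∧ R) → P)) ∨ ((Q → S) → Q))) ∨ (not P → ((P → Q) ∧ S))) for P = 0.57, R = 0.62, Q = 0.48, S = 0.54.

(P ∨ R) = max(0.57, 0.62) = 0.62
(R → (P ∨ R)): 0.62 ≤ 0.62, so result = 1
(S ∧ R) = min(0.54, 0.62) = 0.54
((S ∧ R) → P): 0.54 ≤ 0.57, so result = 1
((R → (P ∨ R)) → ((S ∧ R) → P)): 1 ≤ 1, so result = 1
(Q → S): 0.48 ≤ 0.54, so result = 1
((Q → S) → Q): 1 > 0.48, so result = 0.48
(((R → (P ∨ R)) → ((S ∧ R) → P)) ∨ ((Q → S) → Q)) = max(1, 0.48) = 1
(P ∨ (((R → (P ∨ R)) → ((S ∧ R) → P)) ∨ ((Q → S) → Q))) = max(0.57, 1) = 1
not P: Gödel ¬ of 0.57 = 0 (operand ≠ 0)
(P → Q): 0.57 > 0.48, so result = 0.48
((P → Q) ∧ S) = min(0.48, 0.54) = 0.48
(not P → ((P → Q) ∧ S)): 0 ≤ 0.48, so result = 1
((P ∨ (((R → (P ∨ R)) → ((S ∧ R) → P)) ∨ ((Q → S) → Q))) ∨ (not P → ((P → Q) ∧ S))) = max(1, 1) = 1

1.00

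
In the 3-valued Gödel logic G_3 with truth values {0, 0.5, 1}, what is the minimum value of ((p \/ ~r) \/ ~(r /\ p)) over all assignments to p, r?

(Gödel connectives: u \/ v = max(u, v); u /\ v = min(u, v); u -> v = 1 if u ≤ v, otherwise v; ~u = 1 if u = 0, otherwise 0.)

0.50

The minimum is attained at p = 0.5, r = 0.5:
  ~r: Gödel ¬ of 0.5 = 0 (operand ≠ 0)
  (p \/ ~r) = max(0.5, 0) = 0.5
  (r /\ p) = min(0.5, 0.5) = 0.5
  ~(r /\ p): Gödel ¬ of 0.5 = 0 (operand ≠ 0)
  ((p \/ ~r) \/ ~(r /\ p)) = max(0.5, 0) = 0.5
Checking all 9 assignments confirms none give a value below 0.50.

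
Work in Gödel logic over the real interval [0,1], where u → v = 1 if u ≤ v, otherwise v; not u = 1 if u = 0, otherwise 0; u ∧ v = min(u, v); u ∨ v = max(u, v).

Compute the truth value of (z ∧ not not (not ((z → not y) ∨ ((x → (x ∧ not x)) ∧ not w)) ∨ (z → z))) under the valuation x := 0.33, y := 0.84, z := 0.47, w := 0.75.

not y: Gödel ¬ of 0.84 = 0 (operand ≠ 0)
(z → not y): 0.47 > 0, so result = 0
not x: Gödel ¬ of 0.33 = 0 (operand ≠ 0)
(x ∧ not x) = min(0.33, 0) = 0
(x → (x ∧ not x)): 0.33 > 0, so result = 0
not w: Gödel ¬ of 0.75 = 0 (operand ≠ 0)
((x → (x ∧ not x)) ∧ not w) = min(0, 0) = 0
((z → not y) ∨ ((x → (x ∧ not x)) ∧ not w)) = max(0, 0) = 0
not ((z → not y) ∨ ((x → (x ∧ not x)) ∧ not w)): Gödel ¬ of 0 = 1 (operand is 0)
(z → z): 0.47 ≤ 0.47, so result = 1
(not ((z → not y) ∨ ((x → (x ∧ not x)) ∧ not w)) ∨ (z → z)) = max(1, 1) = 1
not (not ((z → not y) ∨ ((x → (x ∧ not x)) ∧ not w)) ∨ (z → z)): Gödel ¬ of 1 = 0 (operand ≠ 0)
not not (not ((z → not y) ∨ ((x → (x ∧ not x)) ∧ not w)) ∨ (z → z)): Gödel ¬ of 0 = 1 (operand is 0)
(z ∧ not not (not ((z → not y) ∨ ((x → (x ∧ not x)) ∧ not w)) ∨ (z → z))) = min(0.47, 1) = 0.47

0.47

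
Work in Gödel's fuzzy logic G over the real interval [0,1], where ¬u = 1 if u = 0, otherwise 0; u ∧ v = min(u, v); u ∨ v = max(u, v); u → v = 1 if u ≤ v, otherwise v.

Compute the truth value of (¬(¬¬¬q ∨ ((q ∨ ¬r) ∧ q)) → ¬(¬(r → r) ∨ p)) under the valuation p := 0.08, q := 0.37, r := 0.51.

1.00

¬q: Gödel ¬ of 0.37 = 0 (operand ≠ 0)
¬¬q: Gödel ¬ of 0 = 1 (operand is 0)
¬¬¬q: Gödel ¬ of 1 = 0 (operand ≠ 0)
¬r: Gödel ¬ of 0.51 = 0 (operand ≠ 0)
(q ∨ ¬r) = max(0.37, 0) = 0.37
((q ∨ ¬r) ∧ q) = min(0.37, 0.37) = 0.37
(¬¬¬q ∨ ((q ∨ ¬r) ∧ q)) = max(0, 0.37) = 0.37
¬(¬¬¬q ∨ ((q ∨ ¬r) ∧ q)): Gödel ¬ of 0.37 = 0 (operand ≠ 0)
(r → r): 0.51 ≤ 0.51, so result = 1
¬(r → r): Gödel ¬ of 1 = 0 (operand ≠ 0)
(¬(r → r) ∨ p) = max(0, 0.08) = 0.08
¬(¬(r → r) ∨ p): Gödel ¬ of 0.08 = 0 (operand ≠ 0)
(¬(¬¬¬q ∨ ((q ∨ ¬r) ∧ q)) → ¬(¬(r → r) ∨ p)): 0 ≤ 0, so result = 1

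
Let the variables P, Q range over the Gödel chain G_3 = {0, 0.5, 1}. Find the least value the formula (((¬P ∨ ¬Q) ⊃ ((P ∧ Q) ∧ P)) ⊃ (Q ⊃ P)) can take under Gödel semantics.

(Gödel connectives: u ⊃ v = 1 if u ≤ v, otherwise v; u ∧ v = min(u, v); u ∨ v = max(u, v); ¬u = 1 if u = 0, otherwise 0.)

The minimum is attained at P = 0.5, Q = 1:
  ¬P: Gödel ¬ of 0.5 = 0 (operand ≠ 0)
  ¬Q: Gödel ¬ of 1 = 0 (operand ≠ 0)
  (¬P ∨ ¬Q) = max(0, 0) = 0
  (P ∧ Q) = min(0.5, 1) = 0.5
  ((P ∧ Q) ∧ P) = min(0.5, 0.5) = 0.5
  ((¬P ∨ ¬Q) ⊃ ((P ∧ Q) ∧ P)): 0 ≤ 0.5, so result = 1
  (Q ⊃ P): 1 > 0.5, so result = 0.5
  (((¬P ∨ ¬Q) ⊃ ((P ∧ Q) ∧ P)) ⊃ (Q ⊃ P)): 1 > 0.5, so result = 0.5
Checking all 9 assignments confirms none give a value below 0.50.

0.50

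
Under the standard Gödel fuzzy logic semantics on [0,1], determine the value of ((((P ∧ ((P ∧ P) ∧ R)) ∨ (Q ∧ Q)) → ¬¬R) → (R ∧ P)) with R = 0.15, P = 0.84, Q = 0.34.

(P ∧ P) = min(0.84, 0.84) = 0.84
((P ∧ P) ∧ R) = min(0.84, 0.15) = 0.15
(P ∧ ((P ∧ P) ∧ R)) = min(0.84, 0.15) = 0.15
(Q ∧ Q) = min(0.34, 0.34) = 0.34
((P ∧ ((P ∧ P) ∧ R)) ∨ (Q ∧ Q)) = max(0.15, 0.34) = 0.34
¬R: Gödel ¬ of 0.15 = 0 (operand ≠ 0)
¬¬R: Gödel ¬ of 0 = 1 (operand is 0)
(((P ∧ ((P ∧ P) ∧ R)) ∨ (Q ∧ Q)) → ¬¬R): 0.34 ≤ 1, so result = 1
(R ∧ P) = min(0.15, 0.84) = 0.15
((((P ∧ ((P ∧ P) ∧ R)) ∨ (Q ∧ Q)) → ¬¬R) → (R ∧ P)): 1 > 0.15, so result = 0.15

0.15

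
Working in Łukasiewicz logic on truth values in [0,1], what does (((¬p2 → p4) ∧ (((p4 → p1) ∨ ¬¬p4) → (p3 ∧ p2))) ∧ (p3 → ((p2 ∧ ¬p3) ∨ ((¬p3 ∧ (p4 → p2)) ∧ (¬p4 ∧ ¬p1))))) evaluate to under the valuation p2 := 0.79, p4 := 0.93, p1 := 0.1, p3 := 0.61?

0.68

¬p2: Łukasiewicz ¬ gives 1 − 0.79 = 0.21
(¬p2 → p4): min(1, 1 − 0.21 + 0.93) = 1
(p4 → p1): min(1, 1 − 0.93 + 0.1) = 0.17
¬p4: Łukasiewicz ¬ gives 1 − 0.93 = 0.07
¬¬p4: Łukasiewicz ¬ gives 1 − 0.07 = 0.93
((p4 → p1) ∨ ¬¬p4) = max(0.17, 0.93) = 0.93
(p3 ∧ p2) = min(0.61, 0.79) = 0.61
(((p4 → p1) ∨ ¬¬p4) → (p3 ∧ p2)): min(1, 1 − 0.93 + 0.61) = 0.68
((¬p2 → p4) ∧ (((p4 → p1) ∨ ¬¬p4) → (p3 ∧ p2))) = min(1, 0.68) = 0.68
¬p3: Łukasiewicz ¬ gives 1 − 0.61 = 0.39
(p2 ∧ ¬p3) = min(0.79, 0.39) = 0.39
¬p3: Łukasiewicz ¬ gives 1 − 0.61 = 0.39
(p4 → p2): min(1, 1 − 0.93 + 0.79) = 0.86
(¬p3 ∧ (p4 → p2)) = min(0.39, 0.86) = 0.39
¬p4: Łukasiewicz ¬ gives 1 − 0.93 = 0.07
¬p1: Łukasiewicz ¬ gives 1 − 0.1 = 0.9
(¬p4 ∧ ¬p1) = min(0.07, 0.9) = 0.07
((¬p3 ∧ (p4 → p2)) ∧ (¬p4 ∧ ¬p1)) = min(0.39, 0.07) = 0.07
((p2 ∧ ¬p3) ∨ ((¬p3 ∧ (p4 → p2)) ∧ (¬p4 ∧ ¬p1))) = max(0.39, 0.07) = 0.39
(p3 → ((p2 ∧ ¬p3) ∨ ((¬p3 ∧ (p4 → p2)) ∧ (¬p4 ∧ ¬p1)))): min(1, 1 − 0.61 + 0.39) = 0.78
(((¬p2 → p4) ∧ (((p4 → p1) ∨ ¬¬p4) → (p3 ∧ p2))) ∧ (p3 → ((p2 ∧ ¬p3) ∨ ((¬p3 ∧ (p4 → p2)) ∧ (¬p4 ∧ ¬p1))))) = min(0.68, 0.78) = 0.68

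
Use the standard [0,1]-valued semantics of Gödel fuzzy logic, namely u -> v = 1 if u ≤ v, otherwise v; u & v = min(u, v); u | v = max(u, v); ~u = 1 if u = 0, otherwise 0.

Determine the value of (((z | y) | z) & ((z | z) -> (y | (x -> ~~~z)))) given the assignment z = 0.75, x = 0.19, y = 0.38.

0.38

(z | y) = max(0.75, 0.38) = 0.75
((z | y) | z) = max(0.75, 0.75) = 0.75
(z | z) = max(0.75, 0.75) = 0.75
~z: Gödel ¬ of 0.75 = 0 (operand ≠ 0)
~~z: Gödel ¬ of 0 = 1 (operand is 0)
~~~z: Gödel ¬ of 1 = 0 (operand ≠ 0)
(x -> ~~~z): 0.19 > 0, so result = 0
(y | (x -> ~~~z)) = max(0.38, 0) = 0.38
((z | z) -> (y | (x -> ~~~z))): 0.75 > 0.38, so result = 0.38
(((z | y) | z) & ((z | z) -> (y | (x -> ~~~z)))) = min(0.75, 0.38) = 0.38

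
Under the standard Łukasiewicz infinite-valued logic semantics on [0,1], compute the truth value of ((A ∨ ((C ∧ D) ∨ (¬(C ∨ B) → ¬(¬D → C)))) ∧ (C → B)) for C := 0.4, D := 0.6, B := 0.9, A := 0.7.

0.90

(C ∧ D) = min(0.4, 0.6) = 0.4
(C ∨ B) = max(0.4, 0.9) = 0.9
¬(C ∨ B): Łukasiewicz ¬ gives 1 − 0.9 = 0.1
¬D: Łukasiewicz ¬ gives 1 − 0.6 = 0.4
(¬D → C): min(1, 1 − 0.4 + 0.4) = 1
¬(¬D → C): Łukasiewicz ¬ gives 1 − 1 = 0
(¬(C ∨ B) → ¬(¬D → C)): min(1, 1 − 0.1 + 0) = 0.9
((C ∧ D) ∨ (¬(C ∨ B) → ¬(¬D → C))) = max(0.4, 0.9) = 0.9
(A ∨ ((C ∧ D) ∨ (¬(C ∨ B) → ¬(¬D → C)))) = max(0.7, 0.9) = 0.9
(C → B): min(1, 1 − 0.4 + 0.9) = 1
((A ∨ ((C ∧ D) ∨ (¬(C ∨ B) → ¬(¬D → C)))) ∧ (C → B)) = min(0.9, 1) = 0.9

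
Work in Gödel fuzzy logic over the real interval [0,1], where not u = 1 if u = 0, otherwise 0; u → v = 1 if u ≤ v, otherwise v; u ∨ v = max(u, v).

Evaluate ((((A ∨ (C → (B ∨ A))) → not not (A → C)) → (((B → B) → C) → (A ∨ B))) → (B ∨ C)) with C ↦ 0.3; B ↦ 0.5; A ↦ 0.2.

0.50

(B ∨ A) = max(0.5, 0.2) = 0.5
(C → (B ∨ A)): 0.3 ≤ 0.5, so result = 1
(A ∨ (C → (B ∨ A))) = max(0.2, 1) = 1
(A → C): 0.2 ≤ 0.3, so result = 1
not (A → C): Gödel ¬ of 1 = 0 (operand ≠ 0)
not not (A → C): Gödel ¬ of 0 = 1 (operand is 0)
((A ∨ (C → (B ∨ A))) → not not (A → C)): 1 ≤ 1, so result = 1
(B → B): 0.5 ≤ 0.5, so result = 1
((B → B) → C): 1 > 0.3, so result = 0.3
(A ∨ B) = max(0.2, 0.5) = 0.5
(((B → B) → C) → (A ∨ B)): 0.3 ≤ 0.5, so result = 1
(((A ∨ (C → (B ∨ A))) → not not (A → C)) → (((B → B) → C) → (A ∨ B))): 1 ≤ 1, so result = 1
(B ∨ C) = max(0.5, 0.3) = 0.5
((((A ∨ (C → (B ∨ A))) → not not (A → C)) → (((B → B) → C) → (A ∨ B))) → (B ∨ C)): 1 > 0.5, so result = 0.5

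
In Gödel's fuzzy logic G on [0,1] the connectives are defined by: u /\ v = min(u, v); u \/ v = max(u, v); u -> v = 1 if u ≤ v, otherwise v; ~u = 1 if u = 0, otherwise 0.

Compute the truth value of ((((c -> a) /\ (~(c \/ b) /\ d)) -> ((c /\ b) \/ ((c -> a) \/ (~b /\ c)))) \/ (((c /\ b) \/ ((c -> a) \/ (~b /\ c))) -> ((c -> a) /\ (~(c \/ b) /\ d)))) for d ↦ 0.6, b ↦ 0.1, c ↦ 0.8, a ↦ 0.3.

(c -> a): 0.8 > 0.3, so result = 0.3
(c \/ b) = max(0.8, 0.1) = 0.8
~(c \/ b): Gödel ¬ of 0.8 = 0 (operand ≠ 0)
(~(c \/ b) /\ d) = min(0, 0.6) = 0
((c -> a) /\ (~(c \/ b) /\ d)) = min(0.3, 0) = 0
(c /\ b) = min(0.8, 0.1) = 0.1
(c -> a): 0.8 > 0.3, so result = 0.3
~b: Gödel ¬ of 0.1 = 0 (operand ≠ 0)
(~b /\ c) = min(0, 0.8) = 0
((c -> a) \/ (~b /\ c)) = max(0.3, 0) = 0.3
((c /\ b) \/ ((c -> a) \/ (~b /\ c))) = max(0.1, 0.3) = 0.3
(((c -> a) /\ (~(c \/ b) /\ d)) -> ((c /\ b) \/ ((c -> a) \/ (~b /\ c)))): 0 ≤ 0.3, so result = 1
(c /\ b) = min(0.8, 0.1) = 0.1
(c -> a): 0.8 > 0.3, so result = 0.3
~b: Gödel ¬ of 0.1 = 0 (operand ≠ 0)
(~b /\ c) = min(0, 0.8) = 0
((c -> a) \/ (~b /\ c)) = max(0.3, 0) = 0.3
((c /\ b) \/ ((c -> a) \/ (~b /\ c))) = max(0.1, 0.3) = 0.3
(c -> a): 0.8 > 0.3, so result = 0.3
(c \/ b) = max(0.8, 0.1) = 0.8
~(c \/ b): Gödel ¬ of 0.8 = 0 (operand ≠ 0)
(~(c \/ b) /\ d) = min(0, 0.6) = 0
((c -> a) /\ (~(c \/ b) /\ d)) = min(0.3, 0) = 0
(((c /\ b) \/ ((c -> a) \/ (~b /\ c))) -> ((c -> a) /\ (~(c \/ b) /\ d))): 0.3 > 0, so result = 0
((((c -> a) /\ (~(c \/ b) /\ d)) -> ((c /\ b) \/ ((c -> a) \/ (~b /\ c)))) \/ (((c /\ b) \/ ((c -> a) \/ (~b /\ c))) -> ((c -> a) /\ (~(c \/ b) /\ d)))) = max(1, 0) = 1

1.00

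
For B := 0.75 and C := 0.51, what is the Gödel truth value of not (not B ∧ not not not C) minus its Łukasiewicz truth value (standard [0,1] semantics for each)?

0.25

Gödel evaluation:
  not B: Gödel ¬ of 0.75 = 0 (operand ≠ 0)
  not C: Gödel ¬ of 0.51 = 0 (operand ≠ 0)
  not not C: Gödel ¬ of 0 = 1 (operand is 0)
  not not not C: Gödel ¬ of 1 = 0 (operand ≠ 0)
  (not B ∧ not not not C) = min(0, 0) = 0
  not (not B ∧ not not not C): Gödel ¬ of 0 = 1 (operand is 0)
  Gödel value = 1
Łukasiewicz evaluation:
  not B: Łukasiewicz ¬ gives 1 − 0.75 = 0.25
  not C: Łukasiewicz ¬ gives 1 − 0.51 = 0.49
  not not C: Łukasiewicz ¬ gives 1 − 0.49 = 0.51
  not not not C: Łukasiewicz ¬ gives 1 − 0.51 = 0.49
  (not B ∧ not not not C) = min(0.25, 0.49) = 0.25
  not (not B ∧ not not not C): Łukasiewicz ¬ gives 1 − 0.25 = 0.75
  Łukasiewicz value = 0.75
Difference: 1 − 0.75 = 0.25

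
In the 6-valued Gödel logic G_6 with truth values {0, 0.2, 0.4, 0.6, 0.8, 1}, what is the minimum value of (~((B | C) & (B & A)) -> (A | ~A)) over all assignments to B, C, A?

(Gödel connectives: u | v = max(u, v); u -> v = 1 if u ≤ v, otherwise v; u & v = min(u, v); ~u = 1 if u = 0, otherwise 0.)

The minimum is attained at B = 0, C = 0, A = 0.2:
  (B | C) = max(0, 0) = 0
  (B & A) = min(0, 0.2) = 0
  ((B | C) & (B & A)) = min(0, 0) = 0
  ~((B | C) & (B & A)): Gödel ¬ of 0 = 1 (operand is 0)
  ~A: Gödel ¬ of 0.2 = 0 (operand ≠ 0)
  (A | ~A) = max(0.2, 0) = 0.2
  (~((B | C) & (B & A)) -> (A | ~A)): 1 > 0.2, so result = 0.2
Checking all 216 assignments confirms none give a value below 0.20.

0.20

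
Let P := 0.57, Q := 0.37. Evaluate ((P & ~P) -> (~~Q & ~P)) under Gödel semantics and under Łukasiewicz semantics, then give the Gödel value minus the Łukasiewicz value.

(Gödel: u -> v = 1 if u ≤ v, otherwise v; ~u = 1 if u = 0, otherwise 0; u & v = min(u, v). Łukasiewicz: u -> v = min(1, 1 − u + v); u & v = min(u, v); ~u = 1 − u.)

Gödel evaluation:
  ~P: Gödel ¬ of 0.57 = 0 (operand ≠ 0)
  (P & ~P) = min(0.57, 0) = 0
  ~Q: Gödel ¬ of 0.37 = 0 (operand ≠ 0)
  ~~Q: Gödel ¬ of 0 = 1 (operand is 0)
  ~P: Gödel ¬ of 0.57 = 0 (operand ≠ 0)
  (~~Q & ~P) = min(1, 0) = 0
  ((P & ~P) -> (~~Q & ~P)): 0 ≤ 0, so result = 1
  Gödel value = 1
Łukasiewicz evaluation:
  ~P: Łukasiewicz ¬ gives 1 − 0.57 = 0.43
  (P & ~P) = min(0.57, 0.43) = 0.43
  ~Q: Łukasiewicz ¬ gives 1 − 0.37 = 0.63
  ~~Q: Łukasiewicz ¬ gives 1 − 0.63 = 0.37
  ~P: Łukasiewicz ¬ gives 1 − 0.57 = 0.43
  (~~Q & ~P) = min(0.37, 0.43) = 0.37
  ((P & ~P) -> (~~Q & ~P)): min(1, 1 − 0.43 + 0.37) = 0.94
  Łukasiewicz value = 0.94
Difference: 1 − 0.94 = 0.06

0.06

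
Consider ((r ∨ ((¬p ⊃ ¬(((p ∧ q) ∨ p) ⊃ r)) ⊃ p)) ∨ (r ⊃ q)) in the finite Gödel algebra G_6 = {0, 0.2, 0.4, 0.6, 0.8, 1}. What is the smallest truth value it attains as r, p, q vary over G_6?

0.20

The minimum is attained at r = 0.2, p = 0.2, q = 0:
  ¬p: Gödel ¬ of 0.2 = 0 (operand ≠ 0)
  (p ∧ q) = min(0.2, 0) = 0
  ((p ∧ q) ∨ p) = max(0, 0.2) = 0.2
  (((p ∧ q) ∨ p) ⊃ r): 0.2 ≤ 0.2, so result = 1
  ¬(((p ∧ q) ∨ p) ⊃ r): Gödel ¬ of 1 = 0 (operand ≠ 0)
  (¬p ⊃ ¬(((p ∧ q) ∨ p) ⊃ r)): 0 ≤ 0, so result = 1
  ((¬p ⊃ ¬(((p ∧ q) ∨ p) ⊃ r)) ⊃ p): 1 > 0.2, so result = 0.2
  (r ∨ ((¬p ⊃ ¬(((p ∧ q) ∨ p) ⊃ r)) ⊃ p)) = max(0.2, 0.2) = 0.2
  (r ⊃ q): 0.2 > 0, so result = 0
  ((r ∨ ((¬p ⊃ ¬(((p ∧ q) ∨ p) ⊃ r)) ⊃ p)) ∨ (r ⊃ q)) = max(0.2, 0) = 0.2
Checking all 216 assignments confirms none give a value below 0.20.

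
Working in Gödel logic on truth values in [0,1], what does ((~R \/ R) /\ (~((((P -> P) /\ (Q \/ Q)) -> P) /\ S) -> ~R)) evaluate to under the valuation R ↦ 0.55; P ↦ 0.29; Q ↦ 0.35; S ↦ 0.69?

0.55

~R: Gödel ¬ of 0.55 = 0 (operand ≠ 0)
(~R \/ R) = max(0, 0.55) = 0.55
(P -> P): 0.29 ≤ 0.29, so result = 1
(Q \/ Q) = max(0.35, 0.35) = 0.35
((P -> P) /\ (Q \/ Q)) = min(1, 0.35) = 0.35
(((P -> P) /\ (Q \/ Q)) -> P): 0.35 > 0.29, so result = 0.29
((((P -> P) /\ (Q \/ Q)) -> P) /\ S) = min(0.29, 0.69) = 0.29
~((((P -> P) /\ (Q \/ Q)) -> P) /\ S): Gödel ¬ of 0.29 = 0 (operand ≠ 0)
~R: Gödel ¬ of 0.55 = 0 (operand ≠ 0)
(~((((P -> P) /\ (Q \/ Q)) -> P) /\ S) -> ~R): 0 ≤ 0, so result = 1
((~R \/ R) /\ (~((((P -> P) /\ (Q \/ Q)) -> P) /\ S) -> ~R)) = min(0.55, 1) = 0.55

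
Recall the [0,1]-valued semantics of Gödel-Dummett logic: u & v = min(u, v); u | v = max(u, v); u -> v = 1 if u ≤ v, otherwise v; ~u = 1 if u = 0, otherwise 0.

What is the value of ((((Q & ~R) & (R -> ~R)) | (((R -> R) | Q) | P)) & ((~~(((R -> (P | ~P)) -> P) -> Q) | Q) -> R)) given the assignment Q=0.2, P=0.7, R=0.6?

0.60

~R: Gödel ¬ of 0.6 = 0 (operand ≠ 0)
(Q & ~R) = min(0.2, 0) = 0
~R: Gödel ¬ of 0.6 = 0 (operand ≠ 0)
(R -> ~R): 0.6 > 0, so result = 0
((Q & ~R) & (R -> ~R)) = min(0, 0) = 0
(R -> R): 0.6 ≤ 0.6, so result = 1
((R -> R) | Q) = max(1, 0.2) = 1
(((R -> R) | Q) | P) = max(1, 0.7) = 1
(((Q & ~R) & (R -> ~R)) | (((R -> R) | Q) | P)) = max(0, 1) = 1
~P: Gödel ¬ of 0.7 = 0 (operand ≠ 0)
(P | ~P) = max(0.7, 0) = 0.7
(R -> (P | ~P)): 0.6 ≤ 0.7, so result = 1
((R -> (P | ~P)) -> P): 1 > 0.7, so result = 0.7
(((R -> (P | ~P)) -> P) -> Q): 0.7 > 0.2, so result = 0.2
~(((R -> (P | ~P)) -> P) -> Q): Gödel ¬ of 0.2 = 0 (operand ≠ 0)
~~(((R -> (P | ~P)) -> P) -> Q): Gödel ¬ of 0 = 1 (operand is 0)
(~~(((R -> (P | ~P)) -> P) -> Q) | Q) = max(1, 0.2) = 1
((~~(((R -> (P | ~P)) -> P) -> Q) | Q) -> R): 1 > 0.6, so result = 0.6
((((Q & ~R) & (R -> ~R)) | (((R -> R) | Q) | P)) & ((~~(((R -> (P | ~P)) -> P) -> Q) | Q) -> R)) = min(1, 0.6) = 0.6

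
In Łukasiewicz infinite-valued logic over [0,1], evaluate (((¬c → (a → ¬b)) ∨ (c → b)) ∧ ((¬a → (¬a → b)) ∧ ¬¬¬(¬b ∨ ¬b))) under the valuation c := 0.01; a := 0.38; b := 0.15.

¬c: Łukasiewicz ¬ gives 1 − 0.01 = 0.99
¬b: Łukasiewicz ¬ gives 1 − 0.15 = 0.85
(a → ¬b): min(1, 1 − 0.38 + 0.85) = 1
(¬c → (a → ¬b)): min(1, 1 − 0.99 + 1) = 1
(c → b): min(1, 1 − 0.01 + 0.15) = 1
((¬c → (a → ¬b)) ∨ (c → b)) = max(1, 1) = 1
¬a: Łukasiewicz ¬ gives 1 − 0.38 = 0.62
¬a: Łukasiewicz ¬ gives 1 − 0.38 = 0.62
(¬a → b): min(1, 1 − 0.62 + 0.15) = 0.53
(¬a → (¬a → b)): min(1, 1 − 0.62 + 0.53) = 0.91
¬b: Łukasiewicz ¬ gives 1 − 0.15 = 0.85
¬b: Łukasiewicz ¬ gives 1 − 0.15 = 0.85
(¬b ∨ ¬b) = max(0.85, 0.85) = 0.85
¬(¬b ∨ ¬b): Łukasiewicz ¬ gives 1 − 0.85 = 0.15
¬¬(¬b ∨ ¬b): Łukasiewicz ¬ gives 1 − 0.15 = 0.85
¬¬¬(¬b ∨ ¬b): Łukasiewicz ¬ gives 1 − 0.85 = 0.15
((¬a → (¬a → b)) ∧ ¬¬¬(¬b ∨ ¬b)) = min(0.91, 0.15) = 0.15
(((¬c → (a → ¬b)) ∨ (c → b)) ∧ ((¬a → (¬a → b)) ∧ ¬¬¬(¬b ∨ ¬b))) = min(1, 0.15) = 0.15

0.15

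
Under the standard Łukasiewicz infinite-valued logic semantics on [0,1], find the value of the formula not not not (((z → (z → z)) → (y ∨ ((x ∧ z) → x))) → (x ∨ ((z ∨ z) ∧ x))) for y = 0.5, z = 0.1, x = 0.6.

(z → z): min(1, 1 − 0.1 + 0.1) = 1
(z → (z → z)): min(1, 1 − 0.1 + 1) = 1
(x ∧ z) = min(0.6, 0.1) = 0.1
((x ∧ z) → x): min(1, 1 − 0.1 + 0.6) = 1
(y ∨ ((x ∧ z) → x)) = max(0.5, 1) = 1
((z → (z → z)) → (y ∨ ((x ∧ z) → x))): min(1, 1 − 1 + 1) = 1
(z ∨ z) = max(0.1, 0.1) = 0.1
((z ∨ z) ∧ x) = min(0.1, 0.6) = 0.1
(x ∨ ((z ∨ z) ∧ x)) = max(0.6, 0.1) = 0.6
(((z → (z → z)) → (y ∨ ((x ∧ z) → x))) → (x ∨ ((z ∨ z) ∧ x))): min(1, 1 − 1 + 0.6) = 0.6
not (((z → (z → z)) → (y ∨ ((x ∧ z) → x))) → (x ∨ ((z ∨ z) ∧ x))): Łukasiewicz ¬ gives 1 − 0.6 = 0.4
not not (((z → (z → z)) → (y ∨ ((x ∧ z) → x))) → (x ∨ ((z ∨ z) ∧ x))): Łukasiewicz ¬ gives 1 − 0.4 = 0.6
not not not (((z → (z → z)) → (y ∨ ((x ∧ z) → x))) → (x ∨ ((z ∨ z) ∧ x))): Łukasiewicz ¬ gives 1 − 0.6 = 0.4

0.40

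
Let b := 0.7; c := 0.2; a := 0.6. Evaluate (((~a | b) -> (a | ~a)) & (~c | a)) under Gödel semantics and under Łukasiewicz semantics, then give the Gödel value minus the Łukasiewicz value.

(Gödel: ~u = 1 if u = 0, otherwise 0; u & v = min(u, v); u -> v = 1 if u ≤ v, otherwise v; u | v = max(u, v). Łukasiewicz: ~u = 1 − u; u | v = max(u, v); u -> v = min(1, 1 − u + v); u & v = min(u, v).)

-0.20

Gödel evaluation:
  ~a: Gödel ¬ of 0.6 = 0 (operand ≠ 0)
  (~a | b) = max(0, 0.7) = 0.7
  ~a: Gödel ¬ of 0.6 = 0 (operand ≠ 0)
  (a | ~a) = max(0.6, 0) = 0.6
  ((~a | b) -> (a | ~a)): 0.7 > 0.6, so result = 0.6
  ~c: Gödel ¬ of 0.2 = 0 (operand ≠ 0)
  (~c | a) = max(0, 0.6) = 0.6
  (((~a | b) -> (a | ~a)) & (~c | a)) = min(0.6, 0.6) = 0.6
  Gödel value = 0.6
Łukasiewicz evaluation:
  ~a: Łukasiewicz ¬ gives 1 − 0.6 = 0.4
  (~a | b) = max(0.4, 0.7) = 0.7
  ~a: Łukasiewicz ¬ gives 1 − 0.6 = 0.4
  (a | ~a) = max(0.6, 0.4) = 0.6
  ((~a | b) -> (a | ~a)): min(1, 1 − 0.7 + 0.6) = 0.9
  ~c: Łukasiewicz ¬ gives 1 − 0.2 = 0.8
  (~c | a) = max(0.8, 0.6) = 0.8
  (((~a | b) -> (a | ~a)) & (~c | a)) = min(0.9, 0.8) = 0.8
  Łukasiewicz value = 0.8
Difference: 0.6 − 0.8 = -0.20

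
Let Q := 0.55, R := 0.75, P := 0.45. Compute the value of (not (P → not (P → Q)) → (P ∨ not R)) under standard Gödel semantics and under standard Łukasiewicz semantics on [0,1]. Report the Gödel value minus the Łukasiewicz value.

-0.55

Gödel evaluation:
  (P → Q): 0.45 ≤ 0.55, so result = 1
  not (P → Q): Gödel ¬ of 1 = 0 (operand ≠ 0)
  (P → not (P → Q)): 0.45 > 0, so result = 0
  not (P → not (P → Q)): Gödel ¬ of 0 = 1 (operand is 0)
  not R: Gödel ¬ of 0.75 = 0 (operand ≠ 0)
  (P ∨ not R) = max(0.45, 0) = 0.45
  (not (P → not (P → Q)) → (P ∨ not R)): 1 > 0.45, so result = 0.45
  Gödel value = 0.45
Łukasiewicz evaluation:
  (P → Q): min(1, 1 − 0.45 + 0.55) = 1
  not (P → Q): Łukasiewicz ¬ gives 1 − 1 = 0
  (P → not (P → Q)): min(1, 1 − 0.45 + 0) = 0.55
  not (P → not (P → Q)): Łukasiewicz ¬ gives 1 − 0.55 = 0.45
  not R: Łukasiewicz ¬ gives 1 − 0.75 = 0.25
  (P ∨ not R) = max(0.45, 0.25) = 0.45
  (not (P → not (P → Q)) → (P ∨ not R)): min(1, 1 − 0.45 + 0.45) = 1
  Łukasiewicz value = 1
Difference: 0.45 − 1 = -0.55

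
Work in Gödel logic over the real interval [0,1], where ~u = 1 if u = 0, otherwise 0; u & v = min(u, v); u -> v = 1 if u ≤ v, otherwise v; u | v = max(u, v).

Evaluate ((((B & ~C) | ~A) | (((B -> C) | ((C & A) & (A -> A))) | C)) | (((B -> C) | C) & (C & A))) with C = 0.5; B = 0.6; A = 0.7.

0.50

~C: Gödel ¬ of 0.5 = 0 (operand ≠ 0)
(B & ~C) = min(0.6, 0) = 0
~A: Gödel ¬ of 0.7 = 0 (operand ≠ 0)
((B & ~C) | ~A) = max(0, 0) = 0
(B -> C): 0.6 > 0.5, so result = 0.5
(C & A) = min(0.5, 0.7) = 0.5
(A -> A): 0.7 ≤ 0.7, so result = 1
((C & A) & (A -> A)) = min(0.5, 1) = 0.5
((B -> C) | ((C & A) & (A -> A))) = max(0.5, 0.5) = 0.5
(((B -> C) | ((C & A) & (A -> A))) | C) = max(0.5, 0.5) = 0.5
(((B & ~C) | ~A) | (((B -> C) | ((C & A) & (A -> A))) | C)) = max(0, 0.5) = 0.5
(B -> C): 0.6 > 0.5, so result = 0.5
((B -> C) | C) = max(0.5, 0.5) = 0.5
(C & A) = min(0.5, 0.7) = 0.5
(((B -> C) | C) & (C & A)) = min(0.5, 0.5) = 0.5
((((B & ~C) | ~A) | (((B -> C) | ((C & A) & (A -> A))) | C)) | (((B -> C) | C) & (C & A))) = max(0.5, 0.5) = 0.5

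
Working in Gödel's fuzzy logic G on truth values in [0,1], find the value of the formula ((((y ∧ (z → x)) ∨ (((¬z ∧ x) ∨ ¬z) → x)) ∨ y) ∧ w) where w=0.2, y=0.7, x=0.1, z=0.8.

0.20

(z → x): 0.8 > 0.1, so result = 0.1
(y ∧ (z → x)) = min(0.7, 0.1) = 0.1
¬z: Gödel ¬ of 0.8 = 0 (operand ≠ 0)
(¬z ∧ x) = min(0, 0.1) = 0
¬z: Gödel ¬ of 0.8 = 0 (operand ≠ 0)
((¬z ∧ x) ∨ ¬z) = max(0, 0) = 0
(((¬z ∧ x) ∨ ¬z) → x): 0 ≤ 0.1, so result = 1
((y ∧ (z → x)) ∨ (((¬z ∧ x) ∨ ¬z) → x)) = max(0.1, 1) = 1
(((y ∧ (z → x)) ∨ (((¬z ∧ x) ∨ ¬z) → x)) ∨ y) = max(1, 0.7) = 1
((((y ∧ (z → x)) ∨ (((¬z ∧ x) ∨ ¬z) → x)) ∨ y) ∧ w) = min(1, 0.2) = 0.2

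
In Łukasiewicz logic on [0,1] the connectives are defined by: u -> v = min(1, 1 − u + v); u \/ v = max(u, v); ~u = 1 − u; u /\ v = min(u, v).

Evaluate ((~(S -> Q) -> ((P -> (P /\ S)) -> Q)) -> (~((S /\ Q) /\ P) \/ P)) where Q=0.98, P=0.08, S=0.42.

0.92

(S -> Q): min(1, 1 − 0.42 + 0.98) = 1
~(S -> Q): Łukasiewicz ¬ gives 1 − 1 = 0
(P /\ S) = min(0.08, 0.42) = 0.08
(P -> (P /\ S)): min(1, 1 − 0.08 + 0.08) = 1
((P -> (P /\ S)) -> Q): min(1, 1 − 1 + 0.98) = 0.98
(~(S -> Q) -> ((P -> (P /\ S)) -> Q)): min(1, 1 − 0 + 0.98) = 1
(S /\ Q) = min(0.42, 0.98) = 0.42
((S /\ Q) /\ P) = min(0.42, 0.08) = 0.08
~((S /\ Q) /\ P): Łukasiewicz ¬ gives 1 − 0.08 = 0.92
(~((S /\ Q) /\ P) \/ P) = max(0.92, 0.08) = 0.92
((~(S -> Q) -> ((P -> (P /\ S)) -> Q)) -> (~((S /\ Q) /\ P) \/ P)): min(1, 1 − 1 + 0.92) = 0.92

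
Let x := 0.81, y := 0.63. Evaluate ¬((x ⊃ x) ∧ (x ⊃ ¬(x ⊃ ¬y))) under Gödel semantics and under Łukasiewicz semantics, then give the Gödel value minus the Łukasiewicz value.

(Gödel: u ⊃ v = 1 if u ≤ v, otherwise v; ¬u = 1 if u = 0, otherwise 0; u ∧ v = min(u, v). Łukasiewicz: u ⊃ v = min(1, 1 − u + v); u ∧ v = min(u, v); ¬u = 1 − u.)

-0.37

Gödel evaluation:
  (x ⊃ x): 0.81 ≤ 0.81, so result = 1
  ¬y: Gödel ¬ of 0.63 = 0 (operand ≠ 0)
  (x ⊃ ¬y): 0.81 > 0, so result = 0
  ¬(x ⊃ ¬y): Gödel ¬ of 0 = 1 (operand is 0)
  (x ⊃ ¬(x ⊃ ¬y)): 0.81 ≤ 1, so result = 1
  ((x ⊃ x) ∧ (x ⊃ ¬(x ⊃ ¬y))) = min(1, 1) = 1
  ¬((x ⊃ x) ∧ (x ⊃ ¬(x ⊃ ¬y))): Gödel ¬ of 1 = 0 (operand ≠ 0)
  Gödel value = 0
Łukasiewicz evaluation:
  (x ⊃ x): min(1, 1 − 0.81 + 0.81) = 1
  ¬y: Łukasiewicz ¬ gives 1 − 0.63 = 0.37
  (x ⊃ ¬y): min(1, 1 − 0.81 + 0.37) = 0.56
  ¬(x ⊃ ¬y): Łukasiewicz ¬ gives 1 − 0.56 = 0.44
  (x ⊃ ¬(x ⊃ ¬y)): min(1, 1 − 0.81 + 0.44) = 0.63
  ((x ⊃ x) ∧ (x ⊃ ¬(x ⊃ ¬y))) = min(1, 0.63) = 0.63
  ¬((x ⊃ x) ∧ (x ⊃ ¬(x ⊃ ¬y))): Łukasiewicz ¬ gives 1 − 0.63 = 0.37
  Łukasiewicz value = 0.37
Difference: 0 − 0.37 = -0.37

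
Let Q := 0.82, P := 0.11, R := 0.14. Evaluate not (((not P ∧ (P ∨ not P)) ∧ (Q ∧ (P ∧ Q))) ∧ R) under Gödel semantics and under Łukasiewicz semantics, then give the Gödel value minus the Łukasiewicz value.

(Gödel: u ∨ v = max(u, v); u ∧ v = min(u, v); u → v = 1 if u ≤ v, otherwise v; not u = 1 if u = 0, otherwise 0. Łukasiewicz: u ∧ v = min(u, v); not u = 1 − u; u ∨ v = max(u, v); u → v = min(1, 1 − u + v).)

0.11

Gödel evaluation:
  not P: Gödel ¬ of 0.11 = 0 (operand ≠ 0)
  not P: Gödel ¬ of 0.11 = 0 (operand ≠ 0)
  (P ∨ not P) = max(0.11, 0) = 0.11
  (not P ∧ (P ∨ not P)) = min(0, 0.11) = 0
  (P ∧ Q) = min(0.11, 0.82) = 0.11
  (Q ∧ (P ∧ Q)) = min(0.82, 0.11) = 0.11
  ((not P ∧ (P ∨ not P)) ∧ (Q ∧ (P ∧ Q))) = min(0, 0.11) = 0
  (((not P ∧ (P ∨ not P)) ∧ (Q ∧ (P ∧ Q))) ∧ R) = min(0, 0.14) = 0
  not (((not P ∧ (P ∨ not P)) ∧ (Q ∧ (P ∧ Q))) ∧ R): Gödel ¬ of 0 = 1 (operand is 0)
  Gödel value = 1
Łukasiewicz evaluation:
  not P: Łukasiewicz ¬ gives 1 − 0.11 = 0.89
  not P: Łukasiewicz ¬ gives 1 − 0.11 = 0.89
  (P ∨ not P) = max(0.11, 0.89) = 0.89
  (not P ∧ (P ∨ not P)) = min(0.89, 0.89) = 0.89
  (P ∧ Q) = min(0.11, 0.82) = 0.11
  (Q ∧ (P ∧ Q)) = min(0.82, 0.11) = 0.11
  ((not P ∧ (P ∨ not P)) ∧ (Q ∧ (P ∧ Q))) = min(0.89, 0.11) = 0.11
  (((not P ∧ (P ∨ not P)) ∧ (Q ∧ (P ∧ Q))) ∧ R) = min(0.11, 0.14) = 0.11
  not (((not P ∧ (P ∨ not P)) ∧ (Q ∧ (P ∧ Q))) ∧ R): Łukasiewicz ¬ gives 1 − 0.11 = 0.89
  Łukasiewicz value = 0.89
Difference: 1 − 0.89 = 0.11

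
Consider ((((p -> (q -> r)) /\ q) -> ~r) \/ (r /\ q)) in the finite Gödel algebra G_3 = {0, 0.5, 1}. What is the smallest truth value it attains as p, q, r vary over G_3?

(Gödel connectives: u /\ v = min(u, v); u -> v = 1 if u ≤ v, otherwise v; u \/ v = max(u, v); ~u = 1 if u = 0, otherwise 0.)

0.50

The minimum is attained at p = 0, q = 0.5, r = 0.5:
  (q -> r): 0.5 ≤ 0.5, so result = 1
  (p -> (q -> r)): 0 ≤ 1, so result = 1
  ((p -> (q -> r)) /\ q) = min(1, 0.5) = 0.5
  ~r: Gödel ¬ of 0.5 = 0 (operand ≠ 0)
  (((p -> (q -> r)) /\ q) -> ~r): 0.5 > 0, so result = 0
  (r /\ q) = min(0.5, 0.5) = 0.5
  ((((p -> (q -> r)) /\ q) -> ~r) \/ (r /\ q)) = max(0, 0.5) = 0.5
Checking all 27 assignments confirms none give a value below 0.50.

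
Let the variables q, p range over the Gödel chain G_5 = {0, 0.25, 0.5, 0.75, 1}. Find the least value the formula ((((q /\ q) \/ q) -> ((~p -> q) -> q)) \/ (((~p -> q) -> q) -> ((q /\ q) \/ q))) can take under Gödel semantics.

Every assignment gives 1. For instance at q = 0, p = 0:
  (q /\ q) = min(0, 0) = 0
  ((q /\ q) \/ q) = max(0, 0) = 0
  ~p: Gödel ¬ of 0 = 1 (operand is 0)
  (~p -> q): 1 > 0, so result = 0
  ((~p -> q) -> q): 0 ≤ 0, so result = 1
  (((q /\ q) \/ q) -> ((~p -> q) -> q)): 0 ≤ 1, so result = 1
  ~p: Gödel ¬ of 0 = 1 (operand is 0)
  (~p -> q): 1 > 0, so result = 0
  ((~p -> q) -> q): 0 ≤ 0, so result = 1
  (q /\ q) = min(0, 0) = 0
  ((q /\ q) \/ q) = max(0, 0) = 0
  (((~p -> q) -> q) -> ((q /\ q) \/ q)): 1 > 0, so result = 0
  ((((q /\ q) \/ q) -> ((~p -> q) -> q)) \/ (((~p -> q) -> q) -> ((q /\ q) \/ q))) = max(1, 0) = 1
All 25 assignments give value 1 — the formula is a G_5-tautology.

1.00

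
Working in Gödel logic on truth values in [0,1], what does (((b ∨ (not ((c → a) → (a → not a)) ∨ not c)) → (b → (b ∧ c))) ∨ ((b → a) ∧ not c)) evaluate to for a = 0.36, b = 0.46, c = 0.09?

0.09

(c → a): 0.09 ≤ 0.36, so result = 1
not a: Gödel ¬ of 0.36 = 0 (operand ≠ 0)
(a → not a): 0.36 > 0, so result = 0
((c → a) → (a → not a)): 1 > 0, so result = 0
not ((c → a) → (a → not a)): Gödel ¬ of 0 = 1 (operand is 0)
not c: Gödel ¬ of 0.09 = 0 (operand ≠ 0)
(not ((c → a) → (a → not a)) ∨ not c) = max(1, 0) = 1
(b ∨ (not ((c → a) → (a → not a)) ∨ not c)) = max(0.46, 1) = 1
(b ∧ c) = min(0.46, 0.09) = 0.09
(b → (b ∧ c)): 0.46 > 0.09, so result = 0.09
((b ∨ (not ((c → a) → (a → not a)) ∨ not c)) → (b → (b ∧ c))): 1 > 0.09, so result = 0.09
(b → a): 0.46 > 0.36, so result = 0.36
not c: Gödel ¬ of 0.09 = 0 (operand ≠ 0)
((b → a) ∧ not c) = min(0.36, 0) = 0
(((b ∨ (not ((c → a) → (a → not a)) ∨ not c)) → (b → (b ∧ c))) ∨ ((b → a) ∧ not c)) = max(0.09, 0) = 0.09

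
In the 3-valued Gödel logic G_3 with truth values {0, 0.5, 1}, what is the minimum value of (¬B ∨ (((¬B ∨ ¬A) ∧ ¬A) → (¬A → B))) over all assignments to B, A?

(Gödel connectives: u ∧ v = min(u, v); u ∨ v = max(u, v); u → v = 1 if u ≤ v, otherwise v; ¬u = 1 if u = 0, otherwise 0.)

The minimum is attained at B = 0.5, A = 0:
  ¬B: Gödel ¬ of 0.5 = 0 (operand ≠ 0)
  ¬B: Gödel ¬ of 0.5 = 0 (operand ≠ 0)
  ¬A: Gödel ¬ of 0 = 1 (operand is 0)
  (¬B ∨ ¬A) = max(0, 1) = 1
  ¬A: Gödel ¬ of 0 = 1 (operand is 0)
  ((¬B ∨ ¬A) ∧ ¬A) = min(1, 1) = 1
  ¬A: Gödel ¬ of 0 = 1 (operand is 0)
  (¬A → B): 1 > 0.5, so result = 0.5
  (((¬B ∨ ¬A) ∧ ¬A) → (¬A → B)): 1 > 0.5, so result = 0.5
  (¬B ∨ (((¬B ∨ ¬A) ∧ ¬A) → (¬A → B))) = max(0, 0.5) = 0.5
Checking all 9 assignments confirms none give a value below 0.50.

0.50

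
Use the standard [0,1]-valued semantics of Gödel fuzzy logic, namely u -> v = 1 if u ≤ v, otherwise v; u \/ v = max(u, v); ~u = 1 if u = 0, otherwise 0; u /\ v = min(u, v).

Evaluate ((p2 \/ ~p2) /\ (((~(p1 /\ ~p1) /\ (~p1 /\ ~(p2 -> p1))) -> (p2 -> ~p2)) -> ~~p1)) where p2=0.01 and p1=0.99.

0.01

~p2: Gödel ¬ of 0.01 = 0 (operand ≠ 0)
(p2 \/ ~p2) = max(0.01, 0) = 0.01
~p1: Gödel ¬ of 0.99 = 0 (operand ≠ 0)
(p1 /\ ~p1) = min(0.99, 0) = 0
~(p1 /\ ~p1): Gödel ¬ of 0 = 1 (operand is 0)
~p1: Gödel ¬ of 0.99 = 0 (operand ≠ 0)
(p2 -> p1): 0.01 ≤ 0.99, so result = 1
~(p2 -> p1): Gödel ¬ of 1 = 0 (operand ≠ 0)
(~p1 /\ ~(p2 -> p1)) = min(0, 0) = 0
(~(p1 /\ ~p1) /\ (~p1 /\ ~(p2 -> p1))) = min(1, 0) = 0
~p2: Gödel ¬ of 0.01 = 0 (operand ≠ 0)
(p2 -> ~p2): 0.01 > 0, so result = 0
((~(p1 /\ ~p1) /\ (~p1 /\ ~(p2 -> p1))) -> (p2 -> ~p2)): 0 ≤ 0, so result = 1
~p1: Gödel ¬ of 0.99 = 0 (operand ≠ 0)
~~p1: Gödel ¬ of 0 = 1 (operand is 0)
(((~(p1 /\ ~p1) /\ (~p1 /\ ~(p2 -> p1))) -> (p2 -> ~p2)) -> ~~p1): 1 ≤ 1, so result = 1
((p2 \/ ~p2) /\ (((~(p1 /\ ~p1) /\ (~p1 /\ ~(p2 -> p1))) -> (p2 -> ~p2)) -> ~~p1)) = min(0.01, 1) = 0.01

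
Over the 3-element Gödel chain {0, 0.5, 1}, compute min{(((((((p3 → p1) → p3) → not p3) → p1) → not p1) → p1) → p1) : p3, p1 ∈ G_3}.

The minimum is attained at p3 = 0, p1 = 0.5:
  (p3 → p1): 0 ≤ 0.5, so result = 1
  ((p3 → p1) → p3): 1 > 0, so result = 0
  not p3: Gödel ¬ of 0 = 1 (operand is 0)
  (((p3 → p1) → p3) → not p3): 0 ≤ 1, so result = 1
  ((((p3 → p1) → p3) → not p3) → p1): 1 > 0.5, so result = 0.5
  not p1: Gödel ¬ of 0.5 = 0 (operand ≠ 0)
  (((((p3 → p1) → p3) → not p3) → p1) → not p1): 0.5 > 0, so result = 0
  ((((((p3 → p1) → p3) → not p3) → p1) → not p1) → p1): 0 ≤ 0.5, so result = 1
  (((((((p3 → p1) → p3) → not p3) → p1) → not p1) → p1) → p1): 1 > 0.5, so result = 0.5
Checking all 9 assignments confirms none give a value below 0.50.

0.50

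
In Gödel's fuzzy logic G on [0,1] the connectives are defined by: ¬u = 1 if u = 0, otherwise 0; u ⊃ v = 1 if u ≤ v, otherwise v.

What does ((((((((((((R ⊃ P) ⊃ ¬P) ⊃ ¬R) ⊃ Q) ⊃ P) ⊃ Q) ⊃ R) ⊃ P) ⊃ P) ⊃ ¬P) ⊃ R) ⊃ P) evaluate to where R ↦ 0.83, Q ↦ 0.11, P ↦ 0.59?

(R ⊃ P): 0.83 > 0.59, so result = 0.59
¬P: Gödel ¬ of 0.59 = 0 (operand ≠ 0)
((R ⊃ P) ⊃ ¬P): 0.59 > 0, so result = 0
¬R: Gödel ¬ of 0.83 = 0 (operand ≠ 0)
(((R ⊃ P) ⊃ ¬P) ⊃ ¬R): 0 ≤ 0, so result = 1
((((R ⊃ P) ⊃ ¬P) ⊃ ¬R) ⊃ Q): 1 > 0.11, so result = 0.11
(((((R ⊃ P) ⊃ ¬P) ⊃ ¬R) ⊃ Q) ⊃ P): 0.11 ≤ 0.59, so result = 1
((((((R ⊃ P) ⊃ ¬P) ⊃ ¬R) ⊃ Q) ⊃ P) ⊃ Q): 1 > 0.11, so result = 0.11
(((((((R ⊃ P) ⊃ ¬P) ⊃ ¬R) ⊃ Q) ⊃ P) ⊃ Q) ⊃ R): 0.11 ≤ 0.83, so result = 1
((((((((R ⊃ P) ⊃ ¬P) ⊃ ¬R) ⊃ Q) ⊃ P) ⊃ Q) ⊃ R) ⊃ P): 1 > 0.59, so result = 0.59
(((((((((R ⊃ P) ⊃ ¬P) ⊃ ¬R) ⊃ Q) ⊃ P) ⊃ Q) ⊃ R) ⊃ P) ⊃ P): 0.59 ≤ 0.59, so result = 1
¬P: Gödel ¬ of 0.59 = 0 (operand ≠ 0)
((((((((((R ⊃ P) ⊃ ¬P) ⊃ ¬R) ⊃ Q) ⊃ P) ⊃ Q) ⊃ R) ⊃ P) ⊃ P) ⊃ ¬P): 1 > 0, so result = 0
(((((((((((R ⊃ P) ⊃ ¬P) ⊃ ¬R) ⊃ Q) ⊃ P) ⊃ Q) ⊃ R) ⊃ P) ⊃ P) ⊃ ¬P) ⊃ R): 0 ≤ 0.83, so result = 1
((((((((((((R ⊃ P) ⊃ ¬P) ⊃ ¬R) ⊃ Q) ⊃ P) ⊃ Q) ⊃ R) ⊃ P) ⊃ P) ⊃ ¬P) ⊃ R) ⊃ P): 1 > 0.59, so result = 0.59

0.59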